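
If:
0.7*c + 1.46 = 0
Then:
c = -2.09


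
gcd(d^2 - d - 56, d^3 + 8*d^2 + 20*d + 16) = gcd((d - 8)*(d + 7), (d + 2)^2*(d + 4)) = 1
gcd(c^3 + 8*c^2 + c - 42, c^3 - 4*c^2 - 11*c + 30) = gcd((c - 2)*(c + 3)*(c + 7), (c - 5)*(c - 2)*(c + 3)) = c^2 + c - 6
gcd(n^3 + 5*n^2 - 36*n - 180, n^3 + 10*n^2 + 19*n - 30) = n^2 + 11*n + 30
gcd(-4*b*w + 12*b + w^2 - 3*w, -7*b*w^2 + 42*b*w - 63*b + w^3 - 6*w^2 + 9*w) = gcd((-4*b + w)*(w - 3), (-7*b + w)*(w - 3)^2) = w - 3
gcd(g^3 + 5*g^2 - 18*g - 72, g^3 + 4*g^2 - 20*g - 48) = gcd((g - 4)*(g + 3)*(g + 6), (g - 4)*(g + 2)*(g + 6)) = g^2 + 2*g - 24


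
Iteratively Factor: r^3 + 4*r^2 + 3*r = (r + 3)*(r^2 + r) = r*(r + 3)*(r + 1)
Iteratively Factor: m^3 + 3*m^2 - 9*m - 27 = (m + 3)*(m^2 - 9) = (m + 3)^2*(m - 3)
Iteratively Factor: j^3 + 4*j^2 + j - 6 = (j + 3)*(j^2 + j - 2) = (j - 1)*(j + 3)*(j + 2)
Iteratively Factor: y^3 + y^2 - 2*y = (y)*(y^2 + y - 2) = y*(y - 1)*(y + 2)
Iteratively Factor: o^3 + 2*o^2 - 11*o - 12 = (o + 4)*(o^2 - 2*o - 3) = (o - 3)*(o + 4)*(o + 1)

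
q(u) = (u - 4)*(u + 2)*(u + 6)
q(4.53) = 36.44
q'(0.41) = -16.22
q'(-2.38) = -22.05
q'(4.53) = 77.80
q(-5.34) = 20.59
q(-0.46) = -38.05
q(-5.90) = 3.86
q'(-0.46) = -23.05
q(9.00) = 825.00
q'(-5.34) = 22.83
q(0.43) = -55.78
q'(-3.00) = -17.00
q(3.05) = -43.42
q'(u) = (u - 4)*(u + 2) + (u - 4)*(u + 6) + (u + 2)*(u + 6)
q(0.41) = -55.46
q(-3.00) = 21.00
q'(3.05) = 32.31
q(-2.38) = 8.78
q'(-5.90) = 37.23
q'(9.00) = 295.00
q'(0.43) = -16.01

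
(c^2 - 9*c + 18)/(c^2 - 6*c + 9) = (c - 6)/(c - 3)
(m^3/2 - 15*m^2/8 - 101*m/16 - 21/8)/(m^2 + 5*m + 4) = (8*m^3 - 30*m^2 - 101*m - 42)/(16*(m^2 + 5*m + 4))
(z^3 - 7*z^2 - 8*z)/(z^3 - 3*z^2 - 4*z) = (z - 8)/(z - 4)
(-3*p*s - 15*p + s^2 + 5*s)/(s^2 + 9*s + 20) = (-3*p + s)/(s + 4)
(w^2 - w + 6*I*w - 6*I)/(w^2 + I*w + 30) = (w - 1)/(w - 5*I)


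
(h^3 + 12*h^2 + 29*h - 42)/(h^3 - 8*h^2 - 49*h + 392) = (h^2 + 5*h - 6)/(h^2 - 15*h + 56)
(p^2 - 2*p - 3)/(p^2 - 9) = (p + 1)/(p + 3)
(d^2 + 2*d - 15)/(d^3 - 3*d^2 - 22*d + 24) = (d^2 + 2*d - 15)/(d^3 - 3*d^2 - 22*d + 24)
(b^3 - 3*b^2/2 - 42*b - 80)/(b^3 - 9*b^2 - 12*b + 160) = (b + 5/2)/(b - 5)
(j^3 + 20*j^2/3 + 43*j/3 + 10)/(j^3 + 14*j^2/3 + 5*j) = (j + 2)/j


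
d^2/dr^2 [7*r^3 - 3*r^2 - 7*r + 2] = 42*r - 6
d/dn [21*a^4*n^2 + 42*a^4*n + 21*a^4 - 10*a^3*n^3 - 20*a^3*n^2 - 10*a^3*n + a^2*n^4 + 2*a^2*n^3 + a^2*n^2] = 2*a^2*(21*a^2*n + 21*a^2 - 15*a*n^2 - 20*a*n - 5*a + 2*n^3 + 3*n^2 + n)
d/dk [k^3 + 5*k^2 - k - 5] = 3*k^2 + 10*k - 1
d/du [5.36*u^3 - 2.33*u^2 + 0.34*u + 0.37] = 16.08*u^2 - 4.66*u + 0.34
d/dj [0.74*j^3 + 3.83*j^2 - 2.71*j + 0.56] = 2.22*j^2 + 7.66*j - 2.71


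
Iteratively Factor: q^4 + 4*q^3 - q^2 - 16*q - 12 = (q + 3)*(q^3 + q^2 - 4*q - 4) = (q + 1)*(q + 3)*(q^2 - 4) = (q - 2)*(q + 1)*(q + 3)*(q + 2)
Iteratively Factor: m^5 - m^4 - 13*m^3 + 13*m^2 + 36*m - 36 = (m - 3)*(m^4 + 2*m^3 - 7*m^2 - 8*m + 12) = (m - 3)*(m - 1)*(m^3 + 3*m^2 - 4*m - 12) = (m - 3)*(m - 2)*(m - 1)*(m^2 + 5*m + 6) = (m - 3)*(m - 2)*(m - 1)*(m + 2)*(m + 3)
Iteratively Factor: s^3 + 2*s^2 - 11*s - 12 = (s + 1)*(s^2 + s - 12) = (s - 3)*(s + 1)*(s + 4)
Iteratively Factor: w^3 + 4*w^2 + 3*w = (w + 3)*(w^2 + w) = (w + 1)*(w + 3)*(w)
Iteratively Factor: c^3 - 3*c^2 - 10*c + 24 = (c - 4)*(c^2 + c - 6) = (c - 4)*(c + 3)*(c - 2)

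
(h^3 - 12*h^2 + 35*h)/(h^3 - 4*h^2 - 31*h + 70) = h*(h - 5)/(h^2 + 3*h - 10)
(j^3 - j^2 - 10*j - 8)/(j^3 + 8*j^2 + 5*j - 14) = (j^2 - 3*j - 4)/(j^2 + 6*j - 7)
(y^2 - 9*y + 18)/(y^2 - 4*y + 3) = (y - 6)/(y - 1)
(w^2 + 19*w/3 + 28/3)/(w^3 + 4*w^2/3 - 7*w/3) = (w + 4)/(w*(w - 1))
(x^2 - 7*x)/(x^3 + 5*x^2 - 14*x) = (x - 7)/(x^2 + 5*x - 14)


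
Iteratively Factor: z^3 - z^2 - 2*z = (z + 1)*(z^2 - 2*z) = (z - 2)*(z + 1)*(z)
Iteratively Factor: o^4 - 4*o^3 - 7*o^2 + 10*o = (o - 5)*(o^3 + o^2 - 2*o) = o*(o - 5)*(o^2 + o - 2) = o*(o - 5)*(o - 1)*(o + 2)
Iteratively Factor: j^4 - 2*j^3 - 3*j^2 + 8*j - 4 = (j - 1)*(j^3 - j^2 - 4*j + 4) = (j - 1)^2*(j^2 - 4) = (j - 2)*(j - 1)^2*(j + 2)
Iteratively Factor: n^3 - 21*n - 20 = (n + 4)*(n^2 - 4*n - 5) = (n - 5)*(n + 4)*(n + 1)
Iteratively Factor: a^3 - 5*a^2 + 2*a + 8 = (a - 2)*(a^2 - 3*a - 4) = (a - 2)*(a + 1)*(a - 4)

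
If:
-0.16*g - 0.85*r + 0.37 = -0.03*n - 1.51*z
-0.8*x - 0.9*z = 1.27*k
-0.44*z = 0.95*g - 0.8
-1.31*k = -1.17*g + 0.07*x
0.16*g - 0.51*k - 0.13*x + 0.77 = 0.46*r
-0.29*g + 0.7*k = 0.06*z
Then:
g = 0.06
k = 0.17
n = -36.93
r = 2.12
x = -2.17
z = 1.69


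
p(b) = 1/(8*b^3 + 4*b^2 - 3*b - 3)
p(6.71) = 0.00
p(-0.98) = -0.27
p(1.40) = 0.04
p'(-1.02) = -0.76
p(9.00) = 0.00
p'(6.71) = -0.00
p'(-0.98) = -0.87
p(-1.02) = -0.23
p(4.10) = 0.00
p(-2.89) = -0.01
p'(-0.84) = -1.25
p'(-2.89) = -0.01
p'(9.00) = 0.00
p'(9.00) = 0.00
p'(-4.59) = -0.00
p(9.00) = 0.00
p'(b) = (-24*b^2 - 8*b + 3)/(8*b^3 + 4*b^2 - 3*b - 3)^2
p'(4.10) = -0.00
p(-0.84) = -0.42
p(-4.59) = -0.00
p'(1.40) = -0.11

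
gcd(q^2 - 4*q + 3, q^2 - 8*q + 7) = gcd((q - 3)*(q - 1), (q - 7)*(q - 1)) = q - 1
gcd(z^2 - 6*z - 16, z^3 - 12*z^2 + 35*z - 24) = z - 8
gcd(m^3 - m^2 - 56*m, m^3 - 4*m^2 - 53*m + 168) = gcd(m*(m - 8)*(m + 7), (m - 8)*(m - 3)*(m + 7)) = m^2 - m - 56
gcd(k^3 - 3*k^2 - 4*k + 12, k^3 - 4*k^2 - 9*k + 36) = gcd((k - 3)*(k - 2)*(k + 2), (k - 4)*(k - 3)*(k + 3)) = k - 3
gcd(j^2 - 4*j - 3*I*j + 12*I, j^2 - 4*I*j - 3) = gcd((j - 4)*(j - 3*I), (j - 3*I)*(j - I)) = j - 3*I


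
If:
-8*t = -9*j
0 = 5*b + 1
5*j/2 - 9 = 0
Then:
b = -1/5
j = 18/5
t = 81/20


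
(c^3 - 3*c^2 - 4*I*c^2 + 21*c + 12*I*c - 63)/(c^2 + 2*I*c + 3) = (c^2 - c*(3 + 7*I) + 21*I)/(c - I)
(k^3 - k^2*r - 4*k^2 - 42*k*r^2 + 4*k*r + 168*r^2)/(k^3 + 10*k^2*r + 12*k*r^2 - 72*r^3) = (-k^2 + 7*k*r + 4*k - 28*r)/(-k^2 - 4*k*r + 12*r^2)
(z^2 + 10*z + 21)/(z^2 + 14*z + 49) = (z + 3)/(z + 7)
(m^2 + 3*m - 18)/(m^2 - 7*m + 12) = (m + 6)/(m - 4)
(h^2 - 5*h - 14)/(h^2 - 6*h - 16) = (h - 7)/(h - 8)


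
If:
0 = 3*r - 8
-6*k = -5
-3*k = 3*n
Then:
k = 5/6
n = -5/6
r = 8/3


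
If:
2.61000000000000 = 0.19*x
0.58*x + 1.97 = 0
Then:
No Solution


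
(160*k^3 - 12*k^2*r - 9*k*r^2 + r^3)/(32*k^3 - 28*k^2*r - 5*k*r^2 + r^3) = (-5*k + r)/(-k + r)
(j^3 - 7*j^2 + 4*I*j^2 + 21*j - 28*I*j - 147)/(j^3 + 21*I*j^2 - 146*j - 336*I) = (j^2 - j*(7 + 3*I) + 21*I)/(j^2 + 14*I*j - 48)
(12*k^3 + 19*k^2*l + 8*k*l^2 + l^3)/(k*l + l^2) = 12*k^2/l + 7*k + l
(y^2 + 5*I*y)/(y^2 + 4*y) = (y + 5*I)/(y + 4)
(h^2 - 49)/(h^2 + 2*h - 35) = (h - 7)/(h - 5)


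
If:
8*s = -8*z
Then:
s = -z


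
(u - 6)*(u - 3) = u^2 - 9*u + 18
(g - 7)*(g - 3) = g^2 - 10*g + 21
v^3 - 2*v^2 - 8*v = v*(v - 4)*(v + 2)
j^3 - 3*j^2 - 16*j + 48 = (j - 4)*(j - 3)*(j + 4)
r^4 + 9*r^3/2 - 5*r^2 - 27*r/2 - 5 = (r - 2)*(r + 1/2)*(r + 1)*(r + 5)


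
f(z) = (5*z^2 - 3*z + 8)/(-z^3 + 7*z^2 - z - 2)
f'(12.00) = 0.18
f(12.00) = -0.94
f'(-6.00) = 0.04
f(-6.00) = 0.44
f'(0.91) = -16.28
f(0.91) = 4.41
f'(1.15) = -4.05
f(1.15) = 2.43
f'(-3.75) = 0.10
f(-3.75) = 0.59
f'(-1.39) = 1.27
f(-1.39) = 1.40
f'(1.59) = -0.85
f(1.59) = 1.57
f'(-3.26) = 0.13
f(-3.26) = 0.64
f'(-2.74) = 0.20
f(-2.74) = 0.73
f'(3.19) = 0.29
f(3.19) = 1.47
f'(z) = (10*z - 3)/(-z^3 + 7*z^2 - z - 2) + (3*z^2 - 14*z + 1)*(5*z^2 - 3*z + 8)/(-z^3 + 7*z^2 - z - 2)^2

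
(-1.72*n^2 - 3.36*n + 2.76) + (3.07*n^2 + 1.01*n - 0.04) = 1.35*n^2 - 2.35*n + 2.72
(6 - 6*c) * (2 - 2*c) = 12*c^2 - 24*c + 12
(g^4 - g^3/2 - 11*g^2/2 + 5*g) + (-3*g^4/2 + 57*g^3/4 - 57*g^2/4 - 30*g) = -g^4/2 + 55*g^3/4 - 79*g^2/4 - 25*g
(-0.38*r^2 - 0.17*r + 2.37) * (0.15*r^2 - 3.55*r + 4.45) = -0.057*r^4 + 1.3235*r^3 - 0.732*r^2 - 9.17*r + 10.5465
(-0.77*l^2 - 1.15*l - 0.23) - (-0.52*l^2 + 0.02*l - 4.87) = -0.25*l^2 - 1.17*l + 4.64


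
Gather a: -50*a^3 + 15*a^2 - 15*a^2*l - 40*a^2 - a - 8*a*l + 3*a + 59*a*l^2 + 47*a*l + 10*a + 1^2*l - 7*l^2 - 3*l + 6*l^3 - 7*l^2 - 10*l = -50*a^3 + a^2*(-15*l - 25) + a*(59*l^2 + 39*l + 12) + 6*l^3 - 14*l^2 - 12*l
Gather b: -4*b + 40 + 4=44 - 4*b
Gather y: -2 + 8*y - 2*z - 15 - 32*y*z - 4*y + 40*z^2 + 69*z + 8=y*(4 - 32*z) + 40*z^2 + 67*z - 9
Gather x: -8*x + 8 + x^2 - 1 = x^2 - 8*x + 7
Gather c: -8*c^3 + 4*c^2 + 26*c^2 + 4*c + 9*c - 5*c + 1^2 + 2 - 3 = -8*c^3 + 30*c^2 + 8*c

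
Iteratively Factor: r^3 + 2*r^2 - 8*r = (r)*(r^2 + 2*r - 8) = r*(r + 4)*(r - 2)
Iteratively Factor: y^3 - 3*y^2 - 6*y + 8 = (y - 1)*(y^2 - 2*y - 8) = (y - 4)*(y - 1)*(y + 2)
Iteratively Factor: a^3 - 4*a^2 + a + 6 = (a - 2)*(a^2 - 2*a - 3) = (a - 3)*(a - 2)*(a + 1)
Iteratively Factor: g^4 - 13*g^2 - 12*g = (g)*(g^3 - 13*g - 12) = g*(g - 4)*(g^2 + 4*g + 3) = g*(g - 4)*(g + 3)*(g + 1)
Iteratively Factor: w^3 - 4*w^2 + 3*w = (w)*(w^2 - 4*w + 3) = w*(w - 3)*(w - 1)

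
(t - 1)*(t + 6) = t^2 + 5*t - 6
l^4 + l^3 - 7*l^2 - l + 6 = (l - 2)*(l - 1)*(l + 1)*(l + 3)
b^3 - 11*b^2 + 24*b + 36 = (b - 6)^2*(b + 1)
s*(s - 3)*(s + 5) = s^3 + 2*s^2 - 15*s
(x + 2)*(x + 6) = x^2 + 8*x + 12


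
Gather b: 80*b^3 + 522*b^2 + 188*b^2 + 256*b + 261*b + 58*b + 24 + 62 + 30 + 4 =80*b^3 + 710*b^2 + 575*b + 120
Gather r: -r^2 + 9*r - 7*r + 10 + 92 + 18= -r^2 + 2*r + 120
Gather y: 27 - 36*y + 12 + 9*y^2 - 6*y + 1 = 9*y^2 - 42*y + 40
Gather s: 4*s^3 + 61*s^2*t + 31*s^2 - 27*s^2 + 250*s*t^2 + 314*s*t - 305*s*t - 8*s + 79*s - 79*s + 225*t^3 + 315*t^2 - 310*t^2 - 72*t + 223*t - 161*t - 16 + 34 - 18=4*s^3 + s^2*(61*t + 4) + s*(250*t^2 + 9*t - 8) + 225*t^3 + 5*t^2 - 10*t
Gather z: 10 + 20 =30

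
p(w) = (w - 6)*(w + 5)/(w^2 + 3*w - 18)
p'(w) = (-2*w - 3)*(w - 6)*(w + 5)/(w^2 + 3*w - 18)^2 + (w - 6)/(w^2 + 3*w - 18) + (w + 5)/(w^2 + 3*w - 18) = 4*(w^2 + 6*w + 27)/(w^4 + 6*w^3 - 27*w^2 - 108*w + 324)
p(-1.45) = 1.31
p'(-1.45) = 0.20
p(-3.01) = 1.00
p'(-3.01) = 0.22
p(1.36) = 2.44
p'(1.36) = 1.02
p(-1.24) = 1.35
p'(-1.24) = 0.21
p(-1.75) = 1.25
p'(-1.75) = 0.19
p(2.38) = 5.14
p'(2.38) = 6.96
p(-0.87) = 1.43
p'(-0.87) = 0.23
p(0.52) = 1.87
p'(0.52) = 0.46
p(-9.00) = 1.67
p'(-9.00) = 0.17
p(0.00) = 1.67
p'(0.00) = 0.33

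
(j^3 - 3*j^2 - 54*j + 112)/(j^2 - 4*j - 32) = (j^2 + 5*j - 14)/(j + 4)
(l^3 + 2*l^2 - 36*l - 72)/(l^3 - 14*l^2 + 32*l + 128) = (l^2 - 36)/(l^2 - 16*l + 64)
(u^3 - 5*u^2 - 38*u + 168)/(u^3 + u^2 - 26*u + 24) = (u - 7)/(u - 1)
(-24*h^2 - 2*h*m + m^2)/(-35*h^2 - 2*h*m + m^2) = (24*h^2 + 2*h*m - m^2)/(35*h^2 + 2*h*m - m^2)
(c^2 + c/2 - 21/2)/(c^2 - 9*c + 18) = (c + 7/2)/(c - 6)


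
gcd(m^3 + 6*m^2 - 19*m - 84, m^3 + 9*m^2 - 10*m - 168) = m^2 + 3*m - 28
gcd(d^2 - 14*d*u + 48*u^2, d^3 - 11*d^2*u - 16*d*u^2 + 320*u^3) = -d + 8*u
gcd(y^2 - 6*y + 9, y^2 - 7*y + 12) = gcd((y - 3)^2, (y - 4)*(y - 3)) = y - 3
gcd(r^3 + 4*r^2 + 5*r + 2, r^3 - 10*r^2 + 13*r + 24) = r + 1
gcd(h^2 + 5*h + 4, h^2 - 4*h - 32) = h + 4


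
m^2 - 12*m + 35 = (m - 7)*(m - 5)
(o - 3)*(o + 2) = o^2 - o - 6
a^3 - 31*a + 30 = (a - 5)*(a - 1)*(a + 6)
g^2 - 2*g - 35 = (g - 7)*(g + 5)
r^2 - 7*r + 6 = (r - 6)*(r - 1)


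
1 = 1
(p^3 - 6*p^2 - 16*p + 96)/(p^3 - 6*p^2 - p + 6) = (p^2 - 16)/(p^2 - 1)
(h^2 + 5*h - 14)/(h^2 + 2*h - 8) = (h + 7)/(h + 4)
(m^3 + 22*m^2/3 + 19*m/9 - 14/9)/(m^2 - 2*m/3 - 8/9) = (3*m^2 + 20*m - 7)/(3*m - 4)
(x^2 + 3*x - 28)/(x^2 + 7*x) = (x - 4)/x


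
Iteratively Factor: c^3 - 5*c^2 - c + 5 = (c + 1)*(c^2 - 6*c + 5) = (c - 1)*(c + 1)*(c - 5)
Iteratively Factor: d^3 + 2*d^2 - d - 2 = (d + 1)*(d^2 + d - 2) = (d + 1)*(d + 2)*(d - 1)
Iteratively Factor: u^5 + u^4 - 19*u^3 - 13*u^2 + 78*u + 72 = (u + 4)*(u^4 - 3*u^3 - 7*u^2 + 15*u + 18) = (u + 1)*(u + 4)*(u^3 - 4*u^2 - 3*u + 18) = (u + 1)*(u + 2)*(u + 4)*(u^2 - 6*u + 9) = (u - 3)*(u + 1)*(u + 2)*(u + 4)*(u - 3)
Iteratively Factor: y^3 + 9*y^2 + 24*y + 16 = (y + 4)*(y^2 + 5*y + 4) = (y + 4)^2*(y + 1)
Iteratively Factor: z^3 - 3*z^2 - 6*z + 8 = (z + 2)*(z^2 - 5*z + 4) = (z - 1)*(z + 2)*(z - 4)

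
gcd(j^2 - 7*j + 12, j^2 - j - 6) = j - 3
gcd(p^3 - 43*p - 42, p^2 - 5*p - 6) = p + 1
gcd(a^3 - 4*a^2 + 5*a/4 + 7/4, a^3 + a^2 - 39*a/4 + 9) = 1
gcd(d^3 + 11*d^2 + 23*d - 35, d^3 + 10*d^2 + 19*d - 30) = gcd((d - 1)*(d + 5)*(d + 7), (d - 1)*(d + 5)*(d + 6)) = d^2 + 4*d - 5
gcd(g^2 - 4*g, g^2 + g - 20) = g - 4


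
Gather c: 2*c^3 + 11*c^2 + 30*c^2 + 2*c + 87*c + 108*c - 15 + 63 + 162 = 2*c^3 + 41*c^2 + 197*c + 210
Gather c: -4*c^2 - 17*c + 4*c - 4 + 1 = -4*c^2 - 13*c - 3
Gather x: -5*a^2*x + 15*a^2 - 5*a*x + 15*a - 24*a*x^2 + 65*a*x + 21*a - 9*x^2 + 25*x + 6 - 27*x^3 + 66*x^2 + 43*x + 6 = 15*a^2 + 36*a - 27*x^3 + x^2*(57 - 24*a) + x*(-5*a^2 + 60*a + 68) + 12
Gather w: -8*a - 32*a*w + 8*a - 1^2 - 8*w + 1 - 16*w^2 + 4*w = -16*w^2 + w*(-32*a - 4)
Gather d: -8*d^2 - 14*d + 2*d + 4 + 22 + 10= -8*d^2 - 12*d + 36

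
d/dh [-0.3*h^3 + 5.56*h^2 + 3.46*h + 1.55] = -0.9*h^2 + 11.12*h + 3.46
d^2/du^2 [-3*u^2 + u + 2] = -6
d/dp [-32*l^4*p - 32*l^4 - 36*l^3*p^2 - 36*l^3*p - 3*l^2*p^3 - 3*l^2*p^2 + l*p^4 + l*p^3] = l*(-32*l^3 - 72*l^2*p - 36*l^2 - 9*l*p^2 - 6*l*p + 4*p^3 + 3*p^2)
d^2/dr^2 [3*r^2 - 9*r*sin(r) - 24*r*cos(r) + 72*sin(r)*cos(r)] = 9*r*sin(r) + 24*r*cos(r) + 48*sin(r) - 144*sin(2*r) - 18*cos(r) + 6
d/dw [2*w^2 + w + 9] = 4*w + 1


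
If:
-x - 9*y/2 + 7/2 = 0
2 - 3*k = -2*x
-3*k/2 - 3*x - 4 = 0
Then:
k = -1/6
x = -5/4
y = 19/18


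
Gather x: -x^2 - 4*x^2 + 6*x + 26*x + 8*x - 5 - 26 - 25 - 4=-5*x^2 + 40*x - 60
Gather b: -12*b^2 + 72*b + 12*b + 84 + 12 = -12*b^2 + 84*b + 96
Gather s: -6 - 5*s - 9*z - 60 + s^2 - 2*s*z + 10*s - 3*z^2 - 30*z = s^2 + s*(5 - 2*z) - 3*z^2 - 39*z - 66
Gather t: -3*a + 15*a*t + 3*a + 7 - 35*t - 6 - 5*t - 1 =t*(15*a - 40)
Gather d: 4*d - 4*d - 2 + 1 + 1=0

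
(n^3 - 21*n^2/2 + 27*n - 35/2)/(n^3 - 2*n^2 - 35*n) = (2*n^2 - 7*n + 5)/(2*n*(n + 5))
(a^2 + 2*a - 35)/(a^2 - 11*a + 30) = (a + 7)/(a - 6)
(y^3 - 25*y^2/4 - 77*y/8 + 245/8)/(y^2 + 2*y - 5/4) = (4*y^2 - 35*y + 49)/(2*(2*y - 1))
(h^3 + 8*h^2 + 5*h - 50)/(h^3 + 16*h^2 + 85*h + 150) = (h - 2)/(h + 6)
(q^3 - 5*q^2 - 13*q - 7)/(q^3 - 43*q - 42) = (q + 1)/(q + 6)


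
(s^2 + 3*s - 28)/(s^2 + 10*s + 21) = (s - 4)/(s + 3)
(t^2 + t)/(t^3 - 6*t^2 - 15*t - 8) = t/(t^2 - 7*t - 8)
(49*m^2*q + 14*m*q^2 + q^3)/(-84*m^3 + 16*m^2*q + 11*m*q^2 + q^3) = q*(7*m + q)/(-12*m^2 + 4*m*q + q^2)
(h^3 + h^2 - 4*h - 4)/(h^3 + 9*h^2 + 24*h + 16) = (h^2 - 4)/(h^2 + 8*h + 16)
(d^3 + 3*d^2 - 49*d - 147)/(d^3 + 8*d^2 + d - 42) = (d - 7)/(d - 2)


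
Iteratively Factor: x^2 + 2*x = (x)*(x + 2)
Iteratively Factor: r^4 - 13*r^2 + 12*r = (r + 4)*(r^3 - 4*r^2 + 3*r) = r*(r + 4)*(r^2 - 4*r + 3) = r*(r - 3)*(r + 4)*(r - 1)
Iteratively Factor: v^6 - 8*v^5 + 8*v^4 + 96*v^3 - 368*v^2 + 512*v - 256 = (v - 2)*(v^5 - 6*v^4 - 4*v^3 + 88*v^2 - 192*v + 128) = (v - 2)^2*(v^4 - 4*v^3 - 12*v^2 + 64*v - 64) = (v - 4)*(v - 2)^2*(v^3 - 12*v + 16) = (v - 4)*(v - 2)^3*(v^2 + 2*v - 8) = (v - 4)*(v - 2)^3*(v + 4)*(v - 2)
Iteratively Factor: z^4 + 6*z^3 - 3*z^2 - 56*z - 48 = (z - 3)*(z^3 + 9*z^2 + 24*z + 16) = (z - 3)*(z + 1)*(z^2 + 8*z + 16) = (z - 3)*(z + 1)*(z + 4)*(z + 4)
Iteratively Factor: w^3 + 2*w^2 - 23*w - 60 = (w + 3)*(w^2 - w - 20) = (w + 3)*(w + 4)*(w - 5)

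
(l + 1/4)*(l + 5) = l^2 + 21*l/4 + 5/4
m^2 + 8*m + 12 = (m + 2)*(m + 6)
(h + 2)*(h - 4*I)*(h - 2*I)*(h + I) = h^4 + 2*h^3 - 5*I*h^3 - 2*h^2 - 10*I*h^2 - 4*h - 8*I*h - 16*I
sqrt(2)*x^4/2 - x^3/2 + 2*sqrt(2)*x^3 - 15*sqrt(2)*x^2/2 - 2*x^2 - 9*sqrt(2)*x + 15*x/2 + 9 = (x - 3)*(x + 6)*(x - sqrt(2)/2)*(sqrt(2)*x/2 + sqrt(2)/2)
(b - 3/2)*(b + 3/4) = b^2 - 3*b/4 - 9/8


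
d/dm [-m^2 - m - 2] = -2*m - 1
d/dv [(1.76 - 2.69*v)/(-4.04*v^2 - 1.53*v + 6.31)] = (-10.8676*v^2 + 14.2208*v - 14.2811)/(16.3216*v^4 + 12.3624*v^3 - 48.6439*v^2 - 19.3086*v + 39.8161)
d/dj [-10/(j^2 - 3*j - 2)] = 10*(2*j - 3)/(-j^2 + 3*j + 2)^2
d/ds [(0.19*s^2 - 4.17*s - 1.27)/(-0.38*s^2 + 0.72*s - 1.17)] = (-1.4478*s^2 - 1.4098*s + 5.7933)/(0.1444*s^4 - 0.5472*s^3 + 1.4076*s^2 - 1.6848*s + 1.3689)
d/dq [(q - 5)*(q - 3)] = 2*q - 8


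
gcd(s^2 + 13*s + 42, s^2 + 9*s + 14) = s + 7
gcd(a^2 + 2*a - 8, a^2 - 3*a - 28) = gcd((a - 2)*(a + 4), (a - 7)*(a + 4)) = a + 4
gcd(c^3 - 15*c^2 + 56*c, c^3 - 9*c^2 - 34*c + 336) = c^2 - 15*c + 56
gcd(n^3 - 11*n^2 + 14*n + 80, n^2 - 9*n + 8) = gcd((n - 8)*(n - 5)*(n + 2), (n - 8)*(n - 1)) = n - 8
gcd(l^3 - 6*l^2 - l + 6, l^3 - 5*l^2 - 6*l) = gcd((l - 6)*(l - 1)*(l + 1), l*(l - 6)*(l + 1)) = l^2 - 5*l - 6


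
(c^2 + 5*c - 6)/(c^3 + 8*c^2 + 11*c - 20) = (c + 6)/(c^2 + 9*c + 20)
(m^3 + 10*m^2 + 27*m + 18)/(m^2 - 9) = (m^2 + 7*m + 6)/(m - 3)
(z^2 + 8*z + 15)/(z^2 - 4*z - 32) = (z^2 + 8*z + 15)/(z^2 - 4*z - 32)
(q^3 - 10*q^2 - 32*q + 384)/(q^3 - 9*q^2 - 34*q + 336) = (q - 8)/(q - 7)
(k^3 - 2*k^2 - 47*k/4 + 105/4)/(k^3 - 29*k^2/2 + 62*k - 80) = (2*k^2 + k - 21)/(2*(k^2 - 12*k + 32))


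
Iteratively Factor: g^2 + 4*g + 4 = (g + 2)*(g + 2)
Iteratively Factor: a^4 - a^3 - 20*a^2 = (a)*(a^3 - a^2 - 20*a) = a*(a + 4)*(a^2 - 5*a) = a*(a - 5)*(a + 4)*(a)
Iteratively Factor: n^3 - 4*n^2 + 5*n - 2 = (n - 1)*(n^2 - 3*n + 2) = (n - 2)*(n - 1)*(n - 1)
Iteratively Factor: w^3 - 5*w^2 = (w - 5)*(w^2) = w*(w - 5)*(w)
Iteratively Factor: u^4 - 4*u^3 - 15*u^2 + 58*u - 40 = (u - 5)*(u^3 + u^2 - 10*u + 8) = (u - 5)*(u - 1)*(u^2 + 2*u - 8) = (u - 5)*(u - 1)*(u + 4)*(u - 2)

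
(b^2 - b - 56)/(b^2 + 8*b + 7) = (b - 8)/(b + 1)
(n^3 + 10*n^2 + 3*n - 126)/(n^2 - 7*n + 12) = (n^2 + 13*n + 42)/(n - 4)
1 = 1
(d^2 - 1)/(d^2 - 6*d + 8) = (d^2 - 1)/(d^2 - 6*d + 8)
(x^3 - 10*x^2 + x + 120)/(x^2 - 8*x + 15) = (x^2 - 5*x - 24)/(x - 3)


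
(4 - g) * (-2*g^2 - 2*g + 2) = 2*g^3 - 6*g^2 - 10*g + 8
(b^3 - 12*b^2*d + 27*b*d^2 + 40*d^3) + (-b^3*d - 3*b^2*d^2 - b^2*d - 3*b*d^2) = -b^3*d + b^3 - 3*b^2*d^2 - 13*b^2*d + 24*b*d^2 + 40*d^3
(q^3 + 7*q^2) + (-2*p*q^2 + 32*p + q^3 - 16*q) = -2*p*q^2 + 32*p + 2*q^3 + 7*q^2 - 16*q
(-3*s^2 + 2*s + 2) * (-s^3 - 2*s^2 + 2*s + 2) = 3*s^5 + 4*s^4 - 12*s^3 - 6*s^2 + 8*s + 4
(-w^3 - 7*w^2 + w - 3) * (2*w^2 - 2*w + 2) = -2*w^5 - 12*w^4 + 14*w^3 - 22*w^2 + 8*w - 6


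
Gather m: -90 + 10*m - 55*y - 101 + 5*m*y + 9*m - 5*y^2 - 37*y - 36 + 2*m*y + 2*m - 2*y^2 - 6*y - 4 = m*(7*y + 21) - 7*y^2 - 98*y - 231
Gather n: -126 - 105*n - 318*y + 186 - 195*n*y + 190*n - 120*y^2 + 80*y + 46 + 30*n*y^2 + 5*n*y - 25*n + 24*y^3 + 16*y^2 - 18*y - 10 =n*(30*y^2 - 190*y + 60) + 24*y^3 - 104*y^2 - 256*y + 96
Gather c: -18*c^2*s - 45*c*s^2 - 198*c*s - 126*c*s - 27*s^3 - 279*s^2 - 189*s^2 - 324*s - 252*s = -18*c^2*s + c*(-45*s^2 - 324*s) - 27*s^3 - 468*s^2 - 576*s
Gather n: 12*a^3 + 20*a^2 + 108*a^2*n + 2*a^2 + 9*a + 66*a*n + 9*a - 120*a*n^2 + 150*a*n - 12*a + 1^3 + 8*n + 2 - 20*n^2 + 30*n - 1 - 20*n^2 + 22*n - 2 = 12*a^3 + 22*a^2 + 6*a + n^2*(-120*a - 40) + n*(108*a^2 + 216*a + 60)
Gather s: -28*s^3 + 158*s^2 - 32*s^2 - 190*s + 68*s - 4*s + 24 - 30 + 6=-28*s^3 + 126*s^2 - 126*s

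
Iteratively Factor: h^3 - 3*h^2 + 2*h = (h - 1)*(h^2 - 2*h) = h*(h - 1)*(h - 2)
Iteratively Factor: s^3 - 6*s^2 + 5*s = (s)*(s^2 - 6*s + 5) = s*(s - 5)*(s - 1)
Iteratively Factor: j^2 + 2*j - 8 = (j - 2)*(j + 4)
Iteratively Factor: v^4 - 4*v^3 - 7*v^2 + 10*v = (v - 5)*(v^3 + v^2 - 2*v) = (v - 5)*(v - 1)*(v^2 + 2*v) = (v - 5)*(v - 1)*(v + 2)*(v)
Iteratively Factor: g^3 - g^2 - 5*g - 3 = (g - 3)*(g^2 + 2*g + 1) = (g - 3)*(g + 1)*(g + 1)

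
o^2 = o^2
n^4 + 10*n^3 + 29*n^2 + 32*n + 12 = (n + 1)^2*(n + 2)*(n + 6)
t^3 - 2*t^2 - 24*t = t*(t - 6)*(t + 4)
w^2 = w^2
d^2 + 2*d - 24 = (d - 4)*(d + 6)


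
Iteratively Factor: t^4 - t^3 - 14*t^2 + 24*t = (t + 4)*(t^3 - 5*t^2 + 6*t) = (t - 2)*(t + 4)*(t^2 - 3*t) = (t - 3)*(t - 2)*(t + 4)*(t)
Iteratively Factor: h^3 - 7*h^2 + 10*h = (h - 2)*(h^2 - 5*h) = h*(h - 2)*(h - 5)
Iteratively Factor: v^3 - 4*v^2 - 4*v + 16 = (v + 2)*(v^2 - 6*v + 8) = (v - 2)*(v + 2)*(v - 4)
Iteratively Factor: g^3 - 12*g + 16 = (g + 4)*(g^2 - 4*g + 4) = (g - 2)*(g + 4)*(g - 2)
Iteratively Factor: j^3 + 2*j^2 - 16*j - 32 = (j + 4)*(j^2 - 2*j - 8) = (j - 4)*(j + 4)*(j + 2)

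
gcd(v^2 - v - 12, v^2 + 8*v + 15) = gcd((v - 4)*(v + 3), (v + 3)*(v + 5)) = v + 3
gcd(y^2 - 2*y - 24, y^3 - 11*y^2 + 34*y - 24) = y - 6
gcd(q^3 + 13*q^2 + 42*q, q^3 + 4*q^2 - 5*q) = q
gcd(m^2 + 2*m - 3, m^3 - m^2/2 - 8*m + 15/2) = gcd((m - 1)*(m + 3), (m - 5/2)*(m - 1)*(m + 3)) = m^2 + 2*m - 3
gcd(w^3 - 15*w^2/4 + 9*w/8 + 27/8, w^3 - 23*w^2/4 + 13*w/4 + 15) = w - 3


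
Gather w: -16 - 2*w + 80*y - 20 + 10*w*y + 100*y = w*(10*y - 2) + 180*y - 36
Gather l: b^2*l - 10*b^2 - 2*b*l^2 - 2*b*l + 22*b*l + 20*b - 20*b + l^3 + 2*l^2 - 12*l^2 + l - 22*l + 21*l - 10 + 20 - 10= -10*b^2 + l^3 + l^2*(-2*b - 10) + l*(b^2 + 20*b)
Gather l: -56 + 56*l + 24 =56*l - 32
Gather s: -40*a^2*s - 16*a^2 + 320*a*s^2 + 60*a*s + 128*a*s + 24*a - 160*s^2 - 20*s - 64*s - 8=-16*a^2 + 24*a + s^2*(320*a - 160) + s*(-40*a^2 + 188*a - 84) - 8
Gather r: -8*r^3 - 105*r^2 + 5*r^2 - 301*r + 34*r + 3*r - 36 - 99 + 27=-8*r^3 - 100*r^2 - 264*r - 108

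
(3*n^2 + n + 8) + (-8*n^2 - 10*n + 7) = -5*n^2 - 9*n + 15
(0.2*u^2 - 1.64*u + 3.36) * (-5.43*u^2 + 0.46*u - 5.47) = -1.086*u^4 + 8.9972*u^3 - 20.0932*u^2 + 10.5164*u - 18.3792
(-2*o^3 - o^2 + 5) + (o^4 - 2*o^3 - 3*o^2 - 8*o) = o^4 - 4*o^3 - 4*o^2 - 8*o + 5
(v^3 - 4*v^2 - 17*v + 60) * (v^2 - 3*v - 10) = v^5 - 7*v^4 - 15*v^3 + 151*v^2 - 10*v - 600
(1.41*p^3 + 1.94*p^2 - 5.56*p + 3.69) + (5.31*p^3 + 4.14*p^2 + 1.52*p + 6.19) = 6.72*p^3 + 6.08*p^2 - 4.04*p + 9.88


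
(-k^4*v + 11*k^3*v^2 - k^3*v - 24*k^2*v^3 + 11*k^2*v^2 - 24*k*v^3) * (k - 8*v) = -k^5*v + 19*k^4*v^2 - k^4*v - 112*k^3*v^3 + 19*k^3*v^2 + 192*k^2*v^4 - 112*k^2*v^3 + 192*k*v^4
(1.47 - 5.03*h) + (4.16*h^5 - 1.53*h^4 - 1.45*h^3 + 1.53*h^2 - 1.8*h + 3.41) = 4.16*h^5 - 1.53*h^4 - 1.45*h^3 + 1.53*h^2 - 6.83*h + 4.88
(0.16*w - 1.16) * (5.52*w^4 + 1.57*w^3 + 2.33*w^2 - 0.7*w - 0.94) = 0.8832*w^5 - 6.152*w^4 - 1.4484*w^3 - 2.8148*w^2 + 0.6616*w + 1.0904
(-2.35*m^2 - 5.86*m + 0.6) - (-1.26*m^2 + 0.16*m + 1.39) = -1.09*m^2 - 6.02*m - 0.79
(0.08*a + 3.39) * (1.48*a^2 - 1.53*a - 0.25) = 0.1184*a^3 + 4.8948*a^2 - 5.2067*a - 0.8475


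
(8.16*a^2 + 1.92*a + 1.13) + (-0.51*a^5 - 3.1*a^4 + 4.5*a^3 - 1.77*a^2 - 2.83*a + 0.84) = -0.51*a^5 - 3.1*a^4 + 4.5*a^3 + 6.39*a^2 - 0.91*a + 1.97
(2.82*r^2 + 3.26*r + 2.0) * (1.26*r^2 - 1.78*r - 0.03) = 3.5532*r^4 - 0.912*r^3 - 3.3674*r^2 - 3.6578*r - 0.06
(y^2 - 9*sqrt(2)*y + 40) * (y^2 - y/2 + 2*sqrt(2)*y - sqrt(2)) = y^4 - 7*sqrt(2)*y^3 - y^3/2 + 4*y^2 + 7*sqrt(2)*y^2/2 - 2*y + 80*sqrt(2)*y - 40*sqrt(2)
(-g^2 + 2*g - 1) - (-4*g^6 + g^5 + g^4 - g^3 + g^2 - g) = 4*g^6 - g^5 - g^4 + g^3 - 2*g^2 + 3*g - 1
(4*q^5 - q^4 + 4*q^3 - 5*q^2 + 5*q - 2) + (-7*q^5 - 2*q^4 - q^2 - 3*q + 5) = -3*q^5 - 3*q^4 + 4*q^3 - 6*q^2 + 2*q + 3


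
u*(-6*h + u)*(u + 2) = -6*h*u^2 - 12*h*u + u^3 + 2*u^2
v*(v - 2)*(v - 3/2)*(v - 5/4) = v^4 - 19*v^3/4 + 59*v^2/8 - 15*v/4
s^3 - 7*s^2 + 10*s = s*(s - 5)*(s - 2)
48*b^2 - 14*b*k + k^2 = (-8*b + k)*(-6*b + k)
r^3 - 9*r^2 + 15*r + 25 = (r - 5)^2*(r + 1)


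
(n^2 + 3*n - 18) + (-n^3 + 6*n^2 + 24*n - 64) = -n^3 + 7*n^2 + 27*n - 82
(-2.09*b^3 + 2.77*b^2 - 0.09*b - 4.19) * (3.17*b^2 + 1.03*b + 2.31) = -6.6253*b^5 + 6.6282*b^4 - 2.2601*b^3 - 6.9763*b^2 - 4.5236*b - 9.6789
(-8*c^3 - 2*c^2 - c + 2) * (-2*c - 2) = 16*c^4 + 20*c^3 + 6*c^2 - 2*c - 4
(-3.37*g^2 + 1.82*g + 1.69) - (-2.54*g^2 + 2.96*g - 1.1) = -0.83*g^2 - 1.14*g + 2.79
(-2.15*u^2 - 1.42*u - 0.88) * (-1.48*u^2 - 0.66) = 3.182*u^4 + 2.1016*u^3 + 2.7214*u^2 + 0.9372*u + 0.5808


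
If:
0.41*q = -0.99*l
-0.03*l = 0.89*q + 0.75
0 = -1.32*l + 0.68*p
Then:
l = 0.35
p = 0.69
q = -0.85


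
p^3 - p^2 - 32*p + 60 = (p - 5)*(p - 2)*(p + 6)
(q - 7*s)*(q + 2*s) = q^2 - 5*q*s - 14*s^2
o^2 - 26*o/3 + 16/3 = (o - 8)*(o - 2/3)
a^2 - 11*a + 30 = (a - 6)*(a - 5)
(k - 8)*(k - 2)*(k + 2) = k^3 - 8*k^2 - 4*k + 32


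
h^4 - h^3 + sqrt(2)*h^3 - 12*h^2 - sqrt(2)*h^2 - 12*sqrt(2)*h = h*(h - 4)*(h + 3)*(h + sqrt(2))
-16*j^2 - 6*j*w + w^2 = (-8*j + w)*(2*j + w)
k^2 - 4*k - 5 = (k - 5)*(k + 1)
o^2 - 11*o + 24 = (o - 8)*(o - 3)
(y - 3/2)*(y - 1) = y^2 - 5*y/2 + 3/2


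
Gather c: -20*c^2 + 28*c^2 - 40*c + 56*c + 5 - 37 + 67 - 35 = 8*c^2 + 16*c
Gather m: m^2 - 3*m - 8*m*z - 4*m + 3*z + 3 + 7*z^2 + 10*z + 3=m^2 + m*(-8*z - 7) + 7*z^2 + 13*z + 6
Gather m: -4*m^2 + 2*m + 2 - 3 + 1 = -4*m^2 + 2*m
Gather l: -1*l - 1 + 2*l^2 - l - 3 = 2*l^2 - 2*l - 4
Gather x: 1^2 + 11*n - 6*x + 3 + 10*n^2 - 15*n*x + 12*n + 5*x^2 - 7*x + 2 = 10*n^2 + 23*n + 5*x^2 + x*(-15*n - 13) + 6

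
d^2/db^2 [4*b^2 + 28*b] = 8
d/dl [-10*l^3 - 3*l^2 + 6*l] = -30*l^2 - 6*l + 6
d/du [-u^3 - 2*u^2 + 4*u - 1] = -3*u^2 - 4*u + 4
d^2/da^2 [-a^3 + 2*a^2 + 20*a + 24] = 4 - 6*a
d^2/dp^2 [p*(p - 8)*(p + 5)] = 6*p - 6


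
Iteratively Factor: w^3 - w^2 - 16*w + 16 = (w - 1)*(w^2 - 16) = (w - 1)*(w + 4)*(w - 4)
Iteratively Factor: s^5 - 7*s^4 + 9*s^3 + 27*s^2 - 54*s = (s - 3)*(s^4 - 4*s^3 - 3*s^2 + 18*s) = (s - 3)^2*(s^3 - s^2 - 6*s) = s*(s - 3)^2*(s^2 - s - 6) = s*(s - 3)^3*(s + 2)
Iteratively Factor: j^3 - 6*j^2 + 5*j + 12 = (j - 4)*(j^2 - 2*j - 3) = (j - 4)*(j - 3)*(j + 1)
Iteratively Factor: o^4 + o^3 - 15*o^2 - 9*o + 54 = (o + 3)*(o^3 - 2*o^2 - 9*o + 18) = (o + 3)^2*(o^2 - 5*o + 6) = (o - 3)*(o + 3)^2*(o - 2)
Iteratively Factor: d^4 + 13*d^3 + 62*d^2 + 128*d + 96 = (d + 2)*(d^3 + 11*d^2 + 40*d + 48) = (d + 2)*(d + 4)*(d^2 + 7*d + 12) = (d + 2)*(d + 4)^2*(d + 3)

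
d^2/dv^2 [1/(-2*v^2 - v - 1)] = 2*(4*v^2 + 2*v - (4*v + 1)^2 + 2)/(2*v^2 + v + 1)^3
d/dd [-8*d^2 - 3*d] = -16*d - 3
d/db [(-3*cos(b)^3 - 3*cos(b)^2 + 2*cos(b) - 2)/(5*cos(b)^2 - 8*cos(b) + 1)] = (15*cos(b)^4 - 48*cos(b)^3 - 5*cos(b)^2 - 14*cos(b) + 14)*sin(b)/(5*sin(b)^2 + 8*cos(b) - 6)^2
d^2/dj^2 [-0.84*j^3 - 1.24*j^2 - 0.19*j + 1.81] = -5.04*j - 2.48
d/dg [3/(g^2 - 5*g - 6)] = 3*(5 - 2*g)/(-g^2 + 5*g + 6)^2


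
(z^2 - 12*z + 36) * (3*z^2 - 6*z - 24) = 3*z^4 - 42*z^3 + 156*z^2 + 72*z - 864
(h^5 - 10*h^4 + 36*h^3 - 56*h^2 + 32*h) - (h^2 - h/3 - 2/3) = h^5 - 10*h^4 + 36*h^3 - 57*h^2 + 97*h/3 + 2/3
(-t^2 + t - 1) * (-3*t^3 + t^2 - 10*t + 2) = 3*t^5 - 4*t^4 + 14*t^3 - 13*t^2 + 12*t - 2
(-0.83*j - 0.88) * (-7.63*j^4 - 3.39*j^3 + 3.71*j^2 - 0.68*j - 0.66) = 6.3329*j^5 + 9.5281*j^4 - 0.0960999999999999*j^3 - 2.7004*j^2 + 1.1462*j + 0.5808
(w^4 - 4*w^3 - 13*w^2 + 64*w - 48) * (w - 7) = w^5 - 11*w^4 + 15*w^3 + 155*w^2 - 496*w + 336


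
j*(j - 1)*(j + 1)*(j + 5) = j^4 + 5*j^3 - j^2 - 5*j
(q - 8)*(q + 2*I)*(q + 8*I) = q^3 - 8*q^2 + 10*I*q^2 - 16*q - 80*I*q + 128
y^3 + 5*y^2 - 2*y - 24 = (y - 2)*(y + 3)*(y + 4)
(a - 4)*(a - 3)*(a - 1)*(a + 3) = a^4 - 5*a^3 - 5*a^2 + 45*a - 36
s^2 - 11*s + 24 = (s - 8)*(s - 3)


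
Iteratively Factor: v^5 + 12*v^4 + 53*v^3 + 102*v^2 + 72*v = (v + 3)*(v^4 + 9*v^3 + 26*v^2 + 24*v) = (v + 2)*(v + 3)*(v^3 + 7*v^2 + 12*v) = (v + 2)*(v + 3)^2*(v^2 + 4*v) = (v + 2)*(v + 3)^2*(v + 4)*(v)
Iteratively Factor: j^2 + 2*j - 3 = (j + 3)*(j - 1)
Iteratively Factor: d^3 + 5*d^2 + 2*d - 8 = (d - 1)*(d^2 + 6*d + 8) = (d - 1)*(d + 4)*(d + 2)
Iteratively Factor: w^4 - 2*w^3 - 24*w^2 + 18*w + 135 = (w - 3)*(w^3 + w^2 - 21*w - 45) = (w - 3)*(w + 3)*(w^2 - 2*w - 15) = (w - 3)*(w + 3)^2*(w - 5)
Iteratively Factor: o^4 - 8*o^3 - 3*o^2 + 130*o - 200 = (o - 5)*(o^3 - 3*o^2 - 18*o + 40) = (o - 5)*(o + 4)*(o^2 - 7*o + 10) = (o - 5)*(o - 2)*(o + 4)*(o - 5)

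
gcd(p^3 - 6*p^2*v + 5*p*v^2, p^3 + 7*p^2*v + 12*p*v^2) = p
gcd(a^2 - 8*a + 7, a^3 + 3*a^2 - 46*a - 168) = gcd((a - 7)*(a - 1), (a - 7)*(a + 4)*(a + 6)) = a - 7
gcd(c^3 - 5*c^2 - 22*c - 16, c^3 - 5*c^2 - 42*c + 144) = c - 8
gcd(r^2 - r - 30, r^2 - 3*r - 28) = 1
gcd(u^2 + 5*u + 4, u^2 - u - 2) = u + 1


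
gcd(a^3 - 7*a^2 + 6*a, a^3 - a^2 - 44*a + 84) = a - 6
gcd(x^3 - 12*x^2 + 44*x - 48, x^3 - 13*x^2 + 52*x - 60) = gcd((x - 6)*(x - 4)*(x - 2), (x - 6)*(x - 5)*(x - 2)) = x^2 - 8*x + 12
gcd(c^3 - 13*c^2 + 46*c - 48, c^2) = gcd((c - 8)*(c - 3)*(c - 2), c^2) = 1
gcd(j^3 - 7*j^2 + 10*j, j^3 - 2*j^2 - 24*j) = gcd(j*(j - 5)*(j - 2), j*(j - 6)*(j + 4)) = j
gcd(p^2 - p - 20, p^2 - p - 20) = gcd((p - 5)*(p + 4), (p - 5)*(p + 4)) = p^2 - p - 20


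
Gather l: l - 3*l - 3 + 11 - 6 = 2 - 2*l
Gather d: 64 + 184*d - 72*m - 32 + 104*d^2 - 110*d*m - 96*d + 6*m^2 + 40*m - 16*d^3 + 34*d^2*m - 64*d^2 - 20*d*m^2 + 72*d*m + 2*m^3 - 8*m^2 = -16*d^3 + d^2*(34*m + 40) + d*(-20*m^2 - 38*m + 88) + 2*m^3 - 2*m^2 - 32*m + 32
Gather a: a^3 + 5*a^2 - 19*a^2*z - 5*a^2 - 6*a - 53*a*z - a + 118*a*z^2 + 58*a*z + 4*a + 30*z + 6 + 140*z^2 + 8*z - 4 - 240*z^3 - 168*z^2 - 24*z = a^3 - 19*a^2*z + a*(118*z^2 + 5*z - 3) - 240*z^3 - 28*z^2 + 14*z + 2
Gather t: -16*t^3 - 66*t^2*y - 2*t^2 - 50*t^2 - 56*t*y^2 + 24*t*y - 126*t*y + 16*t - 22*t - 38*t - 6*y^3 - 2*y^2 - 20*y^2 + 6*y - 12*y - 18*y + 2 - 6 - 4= -16*t^3 + t^2*(-66*y - 52) + t*(-56*y^2 - 102*y - 44) - 6*y^3 - 22*y^2 - 24*y - 8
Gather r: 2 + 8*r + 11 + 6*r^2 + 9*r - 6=6*r^2 + 17*r + 7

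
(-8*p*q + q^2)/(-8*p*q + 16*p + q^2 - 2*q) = q/(q - 2)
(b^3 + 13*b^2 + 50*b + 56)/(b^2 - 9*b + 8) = (b^3 + 13*b^2 + 50*b + 56)/(b^2 - 9*b + 8)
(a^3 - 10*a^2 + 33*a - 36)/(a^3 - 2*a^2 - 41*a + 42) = (a^3 - 10*a^2 + 33*a - 36)/(a^3 - 2*a^2 - 41*a + 42)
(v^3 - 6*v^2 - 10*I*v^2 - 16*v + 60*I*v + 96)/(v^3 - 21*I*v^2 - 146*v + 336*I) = (v^2 - 2*v*(3 + I) + 12*I)/(v^2 - 13*I*v - 42)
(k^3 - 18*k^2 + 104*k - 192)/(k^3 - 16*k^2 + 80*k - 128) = (k - 6)/(k - 4)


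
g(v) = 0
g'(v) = 0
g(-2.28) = 0.00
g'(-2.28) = 0.00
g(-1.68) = 0.00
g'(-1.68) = 0.00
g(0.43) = 0.00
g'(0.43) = 0.00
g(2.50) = 0.00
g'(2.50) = 0.00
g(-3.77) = 0.00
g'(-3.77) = 0.00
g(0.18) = 0.00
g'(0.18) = 0.00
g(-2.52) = 0.00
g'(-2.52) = 0.00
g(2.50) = 0.00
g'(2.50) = 0.00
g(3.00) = 0.00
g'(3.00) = 0.00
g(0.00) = 0.00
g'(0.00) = 0.00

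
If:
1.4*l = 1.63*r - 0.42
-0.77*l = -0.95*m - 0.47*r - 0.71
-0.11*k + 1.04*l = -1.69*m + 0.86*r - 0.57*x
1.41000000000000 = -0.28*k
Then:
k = -5.04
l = 1.20266836286285 - 0.598103729724565*x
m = -0.230628180186334*x - 0.411098947713654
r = 1.29063540368588 - 0.513708724916804*x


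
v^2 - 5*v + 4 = (v - 4)*(v - 1)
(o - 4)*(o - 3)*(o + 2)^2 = o^4 - 3*o^3 - 12*o^2 + 20*o + 48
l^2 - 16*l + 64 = (l - 8)^2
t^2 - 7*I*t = t*(t - 7*I)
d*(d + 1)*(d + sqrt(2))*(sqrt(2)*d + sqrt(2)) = sqrt(2)*d^4 + 2*d^3 + 2*sqrt(2)*d^3 + sqrt(2)*d^2 + 4*d^2 + 2*d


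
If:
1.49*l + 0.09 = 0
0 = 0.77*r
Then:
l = -0.06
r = 0.00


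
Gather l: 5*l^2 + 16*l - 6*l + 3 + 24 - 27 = 5*l^2 + 10*l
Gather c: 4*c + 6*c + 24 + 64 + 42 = 10*c + 130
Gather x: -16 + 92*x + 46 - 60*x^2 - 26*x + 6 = -60*x^2 + 66*x + 36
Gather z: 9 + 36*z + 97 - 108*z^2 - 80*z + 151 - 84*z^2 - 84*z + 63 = -192*z^2 - 128*z + 320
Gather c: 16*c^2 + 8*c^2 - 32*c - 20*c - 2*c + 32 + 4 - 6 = 24*c^2 - 54*c + 30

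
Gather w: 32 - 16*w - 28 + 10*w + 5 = 9 - 6*w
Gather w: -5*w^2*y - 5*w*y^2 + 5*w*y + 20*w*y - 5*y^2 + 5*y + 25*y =-5*w^2*y + w*(-5*y^2 + 25*y) - 5*y^2 + 30*y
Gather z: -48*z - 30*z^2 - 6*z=-30*z^2 - 54*z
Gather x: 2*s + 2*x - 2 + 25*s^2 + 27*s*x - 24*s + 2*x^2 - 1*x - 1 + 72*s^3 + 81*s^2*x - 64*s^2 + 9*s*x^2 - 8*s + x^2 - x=72*s^3 - 39*s^2 - 30*s + x^2*(9*s + 3) + x*(81*s^2 + 27*s) - 3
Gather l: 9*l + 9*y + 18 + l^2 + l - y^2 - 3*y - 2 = l^2 + 10*l - y^2 + 6*y + 16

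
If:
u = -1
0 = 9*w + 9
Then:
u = -1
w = -1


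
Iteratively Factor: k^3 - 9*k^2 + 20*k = (k)*(k^2 - 9*k + 20) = k*(k - 4)*(k - 5)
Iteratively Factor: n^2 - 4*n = (n)*(n - 4)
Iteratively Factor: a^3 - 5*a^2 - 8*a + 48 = (a + 3)*(a^2 - 8*a + 16) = (a - 4)*(a + 3)*(a - 4)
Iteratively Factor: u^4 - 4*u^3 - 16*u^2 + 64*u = (u - 4)*(u^3 - 16*u) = u*(u - 4)*(u^2 - 16) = u*(u - 4)^2*(u + 4)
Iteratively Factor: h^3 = (h)*(h^2) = h^2*(h)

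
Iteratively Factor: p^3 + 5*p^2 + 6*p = (p)*(p^2 + 5*p + 6) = p*(p + 3)*(p + 2)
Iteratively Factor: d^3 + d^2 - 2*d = (d)*(d^2 + d - 2) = d*(d - 1)*(d + 2)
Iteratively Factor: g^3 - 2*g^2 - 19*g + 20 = (g - 5)*(g^2 + 3*g - 4) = (g - 5)*(g - 1)*(g + 4)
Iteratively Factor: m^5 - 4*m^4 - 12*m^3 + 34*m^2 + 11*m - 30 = (m - 1)*(m^4 - 3*m^3 - 15*m^2 + 19*m + 30) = (m - 5)*(m - 1)*(m^3 + 2*m^2 - 5*m - 6) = (m - 5)*(m - 2)*(m - 1)*(m^2 + 4*m + 3) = (m - 5)*(m - 2)*(m - 1)*(m + 1)*(m + 3)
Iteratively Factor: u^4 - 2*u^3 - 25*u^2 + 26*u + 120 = (u - 5)*(u^3 + 3*u^2 - 10*u - 24) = (u - 5)*(u - 3)*(u^2 + 6*u + 8) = (u - 5)*(u - 3)*(u + 2)*(u + 4)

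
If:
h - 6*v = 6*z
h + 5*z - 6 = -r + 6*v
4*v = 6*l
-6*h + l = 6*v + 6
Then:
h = 24*z/31 - 27/31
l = -18*z/31 - 3/31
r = 6 - 11*z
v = -27*z/31 - 9/62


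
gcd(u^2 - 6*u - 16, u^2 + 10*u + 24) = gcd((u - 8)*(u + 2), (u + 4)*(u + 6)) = 1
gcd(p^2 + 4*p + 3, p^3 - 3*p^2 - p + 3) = p + 1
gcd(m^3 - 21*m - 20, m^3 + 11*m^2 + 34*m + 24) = m^2 + 5*m + 4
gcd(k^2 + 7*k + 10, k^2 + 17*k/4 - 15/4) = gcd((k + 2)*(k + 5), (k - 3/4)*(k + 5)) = k + 5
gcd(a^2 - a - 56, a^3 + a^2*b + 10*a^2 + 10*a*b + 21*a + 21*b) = a + 7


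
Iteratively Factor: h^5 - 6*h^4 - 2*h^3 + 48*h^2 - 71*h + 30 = (h + 3)*(h^4 - 9*h^3 + 25*h^2 - 27*h + 10) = (h - 1)*(h + 3)*(h^3 - 8*h^2 + 17*h - 10) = (h - 2)*(h - 1)*(h + 3)*(h^2 - 6*h + 5) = (h - 5)*(h - 2)*(h - 1)*(h + 3)*(h - 1)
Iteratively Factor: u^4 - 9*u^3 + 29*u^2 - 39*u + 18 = (u - 1)*(u^3 - 8*u^2 + 21*u - 18) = (u - 3)*(u - 1)*(u^2 - 5*u + 6) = (u - 3)^2*(u - 1)*(u - 2)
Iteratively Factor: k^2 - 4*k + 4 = (k - 2)*(k - 2)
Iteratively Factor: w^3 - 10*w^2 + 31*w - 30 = (w - 2)*(w^2 - 8*w + 15) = (w - 5)*(w - 2)*(w - 3)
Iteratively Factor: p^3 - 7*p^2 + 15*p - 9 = (p - 1)*(p^2 - 6*p + 9) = (p - 3)*(p - 1)*(p - 3)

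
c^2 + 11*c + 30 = (c + 5)*(c + 6)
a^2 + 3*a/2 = a*(a + 3/2)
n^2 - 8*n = n*(n - 8)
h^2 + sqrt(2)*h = h*(h + sqrt(2))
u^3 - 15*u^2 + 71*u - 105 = (u - 7)*(u - 5)*(u - 3)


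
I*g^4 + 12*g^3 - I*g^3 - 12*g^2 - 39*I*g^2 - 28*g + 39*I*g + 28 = (g - 7*I)*(g - 4*I)*(g - I)*(I*g - I)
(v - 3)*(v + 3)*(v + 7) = v^3 + 7*v^2 - 9*v - 63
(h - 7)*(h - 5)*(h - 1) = h^3 - 13*h^2 + 47*h - 35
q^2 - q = q*(q - 1)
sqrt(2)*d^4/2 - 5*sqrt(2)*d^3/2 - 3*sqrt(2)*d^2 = d^2*(d - 6)*(sqrt(2)*d/2 + sqrt(2)/2)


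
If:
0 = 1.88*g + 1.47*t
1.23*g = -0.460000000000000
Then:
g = -0.37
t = 0.48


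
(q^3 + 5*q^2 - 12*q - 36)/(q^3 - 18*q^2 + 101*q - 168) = (q^2 + 8*q + 12)/(q^2 - 15*q + 56)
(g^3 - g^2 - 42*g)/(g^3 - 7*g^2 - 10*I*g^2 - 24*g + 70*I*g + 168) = g*(g + 6)/(g^2 - 10*I*g - 24)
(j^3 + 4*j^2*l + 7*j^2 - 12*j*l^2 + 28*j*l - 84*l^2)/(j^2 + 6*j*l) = j - 2*l + 7 - 14*l/j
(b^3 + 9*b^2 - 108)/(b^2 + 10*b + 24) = (b^2 + 3*b - 18)/(b + 4)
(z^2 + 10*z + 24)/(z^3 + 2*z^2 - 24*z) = (z + 4)/(z*(z - 4))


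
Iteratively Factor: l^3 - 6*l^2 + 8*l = (l - 2)*(l^2 - 4*l) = l*(l - 2)*(l - 4)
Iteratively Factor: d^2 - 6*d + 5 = (d - 5)*(d - 1)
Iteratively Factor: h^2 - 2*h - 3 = (h - 3)*(h + 1)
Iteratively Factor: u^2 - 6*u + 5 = (u - 5)*(u - 1)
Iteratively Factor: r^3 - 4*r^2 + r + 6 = (r - 2)*(r^2 - 2*r - 3) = (r - 3)*(r - 2)*(r + 1)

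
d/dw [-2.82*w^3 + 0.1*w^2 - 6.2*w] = -8.46*w^2 + 0.2*w - 6.2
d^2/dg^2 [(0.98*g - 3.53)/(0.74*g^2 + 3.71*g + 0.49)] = ((0.98*g - 3.53)*(1.48*g + 3.71)*(2.96*g + 7.42) - (4.3512*g + 2.0472)*(0.74*g^2 + 3.71*g + 0.49))/(0.74*g^2 + 3.71*g + 0.49)^3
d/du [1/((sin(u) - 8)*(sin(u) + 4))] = 2*(2 - sin(u))*cos(u)/((sin(u) - 8)^2*(sin(u) + 4)^2)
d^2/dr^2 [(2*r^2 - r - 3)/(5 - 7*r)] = 264/(343*r^3 - 735*r^2 + 525*r - 125)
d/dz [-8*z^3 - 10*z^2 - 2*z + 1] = -24*z^2 - 20*z - 2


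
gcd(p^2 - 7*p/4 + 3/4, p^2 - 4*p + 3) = p - 1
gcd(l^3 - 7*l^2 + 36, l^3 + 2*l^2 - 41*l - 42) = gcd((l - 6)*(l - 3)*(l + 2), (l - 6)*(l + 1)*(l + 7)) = l - 6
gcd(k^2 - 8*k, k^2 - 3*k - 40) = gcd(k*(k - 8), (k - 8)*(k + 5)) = k - 8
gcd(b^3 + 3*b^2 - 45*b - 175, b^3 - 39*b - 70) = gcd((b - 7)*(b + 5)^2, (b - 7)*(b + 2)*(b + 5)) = b^2 - 2*b - 35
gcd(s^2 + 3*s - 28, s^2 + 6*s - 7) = s + 7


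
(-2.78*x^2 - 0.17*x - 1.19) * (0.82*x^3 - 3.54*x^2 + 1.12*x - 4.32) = -2.2796*x^5 + 9.7018*x^4 - 3.4876*x^3 + 16.0318*x^2 - 0.5984*x + 5.1408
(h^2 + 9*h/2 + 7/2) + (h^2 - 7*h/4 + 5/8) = 2*h^2 + 11*h/4 + 33/8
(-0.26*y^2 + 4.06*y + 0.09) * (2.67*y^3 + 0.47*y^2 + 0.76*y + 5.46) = -0.6942*y^5 + 10.718*y^4 + 1.9509*y^3 + 1.7083*y^2 + 22.236*y + 0.4914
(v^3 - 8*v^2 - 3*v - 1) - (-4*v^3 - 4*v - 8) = 5*v^3 - 8*v^2 + v + 7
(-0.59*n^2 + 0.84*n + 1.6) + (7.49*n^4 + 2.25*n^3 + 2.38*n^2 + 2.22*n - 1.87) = 7.49*n^4 + 2.25*n^3 + 1.79*n^2 + 3.06*n - 0.27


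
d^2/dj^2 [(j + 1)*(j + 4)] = 2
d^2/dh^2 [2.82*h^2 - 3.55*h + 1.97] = 5.64000000000000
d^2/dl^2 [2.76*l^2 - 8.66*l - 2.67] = 5.52000000000000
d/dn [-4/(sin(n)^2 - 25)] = 8*sin(n)*cos(n)/(sin(n)^2 - 25)^2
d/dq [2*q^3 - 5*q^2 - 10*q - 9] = 6*q^2 - 10*q - 10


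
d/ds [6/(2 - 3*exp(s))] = 18*exp(s)/(3*exp(s) - 2)^2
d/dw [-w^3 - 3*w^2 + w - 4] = -3*w^2 - 6*w + 1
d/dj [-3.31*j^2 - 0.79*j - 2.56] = -6.62*j - 0.79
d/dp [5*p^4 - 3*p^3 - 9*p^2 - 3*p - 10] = 20*p^3 - 9*p^2 - 18*p - 3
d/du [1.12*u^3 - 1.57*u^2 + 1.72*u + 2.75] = 3.36*u^2 - 3.14*u + 1.72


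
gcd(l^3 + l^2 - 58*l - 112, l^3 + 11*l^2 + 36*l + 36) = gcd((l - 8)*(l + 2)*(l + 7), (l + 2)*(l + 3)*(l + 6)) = l + 2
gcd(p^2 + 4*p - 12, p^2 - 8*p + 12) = p - 2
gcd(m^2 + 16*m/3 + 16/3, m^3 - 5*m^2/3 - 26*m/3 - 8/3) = 1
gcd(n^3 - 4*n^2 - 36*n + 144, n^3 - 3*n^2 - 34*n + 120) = n^2 + 2*n - 24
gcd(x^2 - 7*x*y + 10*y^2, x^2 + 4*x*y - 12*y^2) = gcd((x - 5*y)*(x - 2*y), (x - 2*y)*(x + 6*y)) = x - 2*y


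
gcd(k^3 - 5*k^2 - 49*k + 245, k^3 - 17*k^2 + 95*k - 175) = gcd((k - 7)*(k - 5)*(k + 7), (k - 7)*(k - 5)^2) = k^2 - 12*k + 35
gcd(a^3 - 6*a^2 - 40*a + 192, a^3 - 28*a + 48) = a^2 + 2*a - 24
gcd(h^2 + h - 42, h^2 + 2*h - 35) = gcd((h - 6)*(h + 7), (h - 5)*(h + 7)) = h + 7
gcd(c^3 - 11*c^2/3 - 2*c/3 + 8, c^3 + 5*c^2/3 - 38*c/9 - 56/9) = c^2 - 2*c/3 - 8/3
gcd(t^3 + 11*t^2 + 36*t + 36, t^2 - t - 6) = t + 2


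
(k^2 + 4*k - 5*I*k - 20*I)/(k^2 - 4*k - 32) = (k - 5*I)/(k - 8)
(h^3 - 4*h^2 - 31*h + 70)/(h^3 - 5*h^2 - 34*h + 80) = (h - 7)/(h - 8)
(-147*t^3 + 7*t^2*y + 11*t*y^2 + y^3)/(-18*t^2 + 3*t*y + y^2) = (49*t^2 + 14*t*y + y^2)/(6*t + y)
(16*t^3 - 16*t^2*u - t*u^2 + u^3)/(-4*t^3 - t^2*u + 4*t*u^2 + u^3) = (-4*t + u)/(t + u)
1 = 1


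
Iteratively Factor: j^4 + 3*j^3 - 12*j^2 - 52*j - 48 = (j - 4)*(j^3 + 7*j^2 + 16*j + 12) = (j - 4)*(j + 2)*(j^2 + 5*j + 6) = (j - 4)*(j + 2)*(j + 3)*(j + 2)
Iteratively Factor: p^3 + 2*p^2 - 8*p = (p)*(p^2 + 2*p - 8) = p*(p + 4)*(p - 2)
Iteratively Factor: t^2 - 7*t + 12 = (t - 3)*(t - 4)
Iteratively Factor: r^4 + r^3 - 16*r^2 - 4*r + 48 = (r - 3)*(r^3 + 4*r^2 - 4*r - 16) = (r - 3)*(r + 4)*(r^2 - 4) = (r - 3)*(r - 2)*(r + 4)*(r + 2)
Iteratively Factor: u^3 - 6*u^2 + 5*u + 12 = (u - 4)*(u^2 - 2*u - 3) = (u - 4)*(u + 1)*(u - 3)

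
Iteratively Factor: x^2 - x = (x)*(x - 1)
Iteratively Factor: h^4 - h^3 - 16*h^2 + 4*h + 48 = (h - 4)*(h^3 + 3*h^2 - 4*h - 12) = (h - 4)*(h + 2)*(h^2 + h - 6) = (h - 4)*(h + 2)*(h + 3)*(h - 2)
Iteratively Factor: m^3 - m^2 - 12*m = (m - 4)*(m^2 + 3*m) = (m - 4)*(m + 3)*(m)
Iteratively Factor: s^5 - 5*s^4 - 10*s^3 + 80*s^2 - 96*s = (s + 4)*(s^4 - 9*s^3 + 26*s^2 - 24*s) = (s - 4)*(s + 4)*(s^3 - 5*s^2 + 6*s) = (s - 4)*(s - 3)*(s + 4)*(s^2 - 2*s) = s*(s - 4)*(s - 3)*(s + 4)*(s - 2)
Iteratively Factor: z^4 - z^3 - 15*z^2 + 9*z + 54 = (z - 3)*(z^3 + 2*z^2 - 9*z - 18) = (z - 3)*(z + 2)*(z^2 - 9) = (z - 3)^2*(z + 2)*(z + 3)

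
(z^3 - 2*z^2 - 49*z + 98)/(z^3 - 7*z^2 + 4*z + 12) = (z^2 - 49)/(z^2 - 5*z - 6)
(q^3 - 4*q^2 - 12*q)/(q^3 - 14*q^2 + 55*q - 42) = q*(q + 2)/(q^2 - 8*q + 7)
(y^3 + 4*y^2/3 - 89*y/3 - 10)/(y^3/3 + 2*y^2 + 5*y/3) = (3*y^3 + 4*y^2 - 89*y - 30)/(y*(y^2 + 6*y + 5))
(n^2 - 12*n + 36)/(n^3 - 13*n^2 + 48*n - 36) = 1/(n - 1)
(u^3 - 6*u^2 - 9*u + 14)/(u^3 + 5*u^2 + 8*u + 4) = (u^2 - 8*u + 7)/(u^2 + 3*u + 2)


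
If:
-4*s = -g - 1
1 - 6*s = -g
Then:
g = -1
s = 0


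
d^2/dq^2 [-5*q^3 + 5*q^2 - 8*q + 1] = 10 - 30*q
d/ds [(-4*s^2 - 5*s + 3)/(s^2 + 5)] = (5*s^2 - 46*s - 25)/(s^4 + 10*s^2 + 25)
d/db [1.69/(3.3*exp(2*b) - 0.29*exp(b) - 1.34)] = (0.4901 - 11.154*exp(b))*exp(b)/(-3.3*exp(2*b) + 0.29*exp(b) + 1.34)^2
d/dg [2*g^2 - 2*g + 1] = 4*g - 2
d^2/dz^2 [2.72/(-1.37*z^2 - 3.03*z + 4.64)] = (10.210336*z^2 + 22.581984*z - 2.72*(2.74*z + 3.03)*(5.48*z + 6.06) - 34.580992)/(1.37*z^2 + 3.03*z - 4.64)^3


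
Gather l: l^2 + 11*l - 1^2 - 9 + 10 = l^2 + 11*l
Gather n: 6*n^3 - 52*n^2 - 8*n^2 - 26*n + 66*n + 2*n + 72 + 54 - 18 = 6*n^3 - 60*n^2 + 42*n + 108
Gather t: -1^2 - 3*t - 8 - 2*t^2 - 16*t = -2*t^2 - 19*t - 9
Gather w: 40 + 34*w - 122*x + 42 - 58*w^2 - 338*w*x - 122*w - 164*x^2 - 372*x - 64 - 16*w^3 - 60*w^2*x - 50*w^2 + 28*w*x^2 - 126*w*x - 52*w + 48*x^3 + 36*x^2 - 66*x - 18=-16*w^3 + w^2*(-60*x - 108) + w*(28*x^2 - 464*x - 140) + 48*x^3 - 128*x^2 - 560*x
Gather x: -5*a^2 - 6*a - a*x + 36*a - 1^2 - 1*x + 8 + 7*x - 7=-5*a^2 + 30*a + x*(6 - a)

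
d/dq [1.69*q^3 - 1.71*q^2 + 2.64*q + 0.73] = 5.07*q^2 - 3.42*q + 2.64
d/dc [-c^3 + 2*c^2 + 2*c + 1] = -3*c^2 + 4*c + 2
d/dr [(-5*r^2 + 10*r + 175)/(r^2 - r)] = 5*(-r^2 - 70*r + 35)/(r^2*(r^2 - 2*r + 1))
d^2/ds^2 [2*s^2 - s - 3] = 4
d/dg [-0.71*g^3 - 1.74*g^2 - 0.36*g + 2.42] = -2.13*g^2 - 3.48*g - 0.36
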